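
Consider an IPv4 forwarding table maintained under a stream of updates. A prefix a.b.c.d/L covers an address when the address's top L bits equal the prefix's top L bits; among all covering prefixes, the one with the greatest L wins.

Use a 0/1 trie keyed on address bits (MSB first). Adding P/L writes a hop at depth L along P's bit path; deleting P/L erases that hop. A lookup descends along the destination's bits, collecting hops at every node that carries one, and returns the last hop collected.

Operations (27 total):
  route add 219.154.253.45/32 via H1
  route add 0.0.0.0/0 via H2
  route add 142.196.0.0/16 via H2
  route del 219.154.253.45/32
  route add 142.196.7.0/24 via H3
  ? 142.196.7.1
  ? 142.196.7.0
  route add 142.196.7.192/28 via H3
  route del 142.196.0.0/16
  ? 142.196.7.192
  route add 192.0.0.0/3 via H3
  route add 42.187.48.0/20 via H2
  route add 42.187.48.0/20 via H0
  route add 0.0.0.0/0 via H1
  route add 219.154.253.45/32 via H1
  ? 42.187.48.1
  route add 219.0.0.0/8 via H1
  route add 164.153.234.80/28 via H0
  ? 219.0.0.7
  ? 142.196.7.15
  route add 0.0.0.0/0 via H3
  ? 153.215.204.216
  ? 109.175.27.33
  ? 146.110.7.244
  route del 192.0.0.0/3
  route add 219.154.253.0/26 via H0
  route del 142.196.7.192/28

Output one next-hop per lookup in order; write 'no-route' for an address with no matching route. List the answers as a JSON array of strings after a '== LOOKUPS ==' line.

Apply in order:
  add 219.154.253.45/32 -> H1 at depth 32
  add 0.0.0.0/0 -> H2 at depth 0
  add 142.196.0.0/16 -> H2 at depth 16
  del 219.154.253.45/32 (clear depth 32)
  add 142.196.7.0/24 -> H3 at depth 24
  lookup 142.196.7.1: bits 100011101100010000000111 walk d0:H2→d1:-→d2:-→d3:-→d4:-→d5:-→d6:-→d7:-→d8:-→d9:-→d10:-→d11:-→d12:-→d13:-→d14:-→d15:-→d16:H2→d17:-→d18:-→d19:-→d20:-→d21:-→d22:-→d23:-→d24:H3 -> H3
  lookup 142.196.7.0: bits 100011101100010000000111 walk d0:H2→d1:-→d2:-→d3:-→d4:-→d5:-→d6:-→d7:-→d8:-→d9:-→d10:-→d11:-→d12:-→d13:-→d14:-→d15:-→d16:H2→d17:-→d18:-→d19:-→d20:-→d21:-→d22:-→d23:-→d24:H3 -> H3
  add 142.196.7.192/28 -> H3 at depth 28
  del 142.196.0.0/16 (clear depth 16)
  lookup 142.196.7.192: bits 1000111011000100000001111100 walk d0:H2→d1:-→d2:-→d3:-→d4:-→d5:-→d6:-→d7:-→d8:-→d9:-→d10:-→d11:-→d12:-→d13:-→d14:-→d15:-→d16:-→d17:-→d18:-→d19:-→d20:-→d21:-→d22:-→d23:-→d24:H3→d25:-→d26:-→d27:-→d28:H3 -> H3
  add 192.0.0.0/3 -> H3 at depth 3
  add 42.187.48.0/20 -> H2 at depth 20
  add 42.187.48.0/20 -> H0 at depth 20
  add 0.0.0.0/0 -> H1 at depth 0
  add 219.154.253.45/32 -> H1 at depth 32
  lookup 42.187.48.1: bits 00101010101110110011 walk d0:H1→d1:-→d2:-→d3:-→d4:-→d5:-→d6:-→d7:-→d8:-→d9:-→d10:-→d11:-→d12:-→d13:-→d14:-→d15:-→d16:-→d17:-→d18:-→d19:-→d20:H0 -> H0
  add 219.0.0.0/8 -> H1 at depth 8
  add 164.153.234.80/28 -> H0 at depth 28
  lookup 219.0.0.7: bits 11011011 walk d0:H1→d1:-→d2:-→d3:H3→d4:-→d5:-→d6:-→d7:-→d8:H1 -> H1
  lookup 142.196.7.15: bits 100011101100010000000111 walk d0:H1→d1:-→d2:-→d3:-→d4:-→d5:-→d6:-→d7:-→d8:-→d9:-→d10:-→d11:-→d12:-→d13:-→d14:-→d15:-→d16:-→d17:-→d18:-→d19:-→d20:-→d21:-→d22:-→d23:-→d24:H3 -> H3
  add 0.0.0.0/0 -> H3 at depth 0
  lookup 153.215.204.216: bits 100 walk d0:H3→d1:-→d2:-→d3:- -> H3
  lookup 109.175.27.33: bits 0 walk d0:H3→d1:- -> H3
  lookup 146.110.7.244: bits 100 walk d0:H3→d1:-→d2:-→d3:- -> H3
  del 192.0.0.0/3 (clear depth 3)
  add 219.154.253.0/26 -> H0 at depth 26
  del 142.196.7.192/28 (clear depth 28)

== LOOKUPS ==
["H3","H3","H3","H0","H1","H3","H3","H3","H3"]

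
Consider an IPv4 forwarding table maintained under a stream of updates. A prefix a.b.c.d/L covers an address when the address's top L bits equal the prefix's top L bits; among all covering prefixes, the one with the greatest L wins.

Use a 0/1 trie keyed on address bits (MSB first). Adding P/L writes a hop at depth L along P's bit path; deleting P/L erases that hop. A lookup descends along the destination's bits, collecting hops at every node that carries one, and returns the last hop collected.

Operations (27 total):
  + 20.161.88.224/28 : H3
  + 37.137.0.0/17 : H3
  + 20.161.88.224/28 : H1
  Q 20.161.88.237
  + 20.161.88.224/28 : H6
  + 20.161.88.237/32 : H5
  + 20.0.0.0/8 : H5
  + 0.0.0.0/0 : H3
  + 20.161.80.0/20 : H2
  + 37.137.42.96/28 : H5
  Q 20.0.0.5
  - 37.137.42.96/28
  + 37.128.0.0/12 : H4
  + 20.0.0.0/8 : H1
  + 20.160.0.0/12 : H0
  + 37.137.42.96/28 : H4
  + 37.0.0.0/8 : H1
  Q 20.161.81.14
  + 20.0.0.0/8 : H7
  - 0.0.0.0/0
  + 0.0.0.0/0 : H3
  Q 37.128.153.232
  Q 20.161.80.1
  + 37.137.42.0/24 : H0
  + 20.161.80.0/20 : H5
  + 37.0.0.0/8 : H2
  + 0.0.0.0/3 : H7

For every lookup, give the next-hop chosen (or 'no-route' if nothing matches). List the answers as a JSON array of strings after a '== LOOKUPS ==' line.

Process each operation:
  + 20.161.88.224/28 (H3) depth=28
  + 37.137.0.0/17 (H3) depth=17
  + 20.161.88.224/28 (H1) depth=28
  Q 20.161.88.237: descend 0001010010100001010110001110 ; hops seen [H1] ; pick H1
  + 20.161.88.224/28 (H6) depth=28
  + 20.161.88.237/32 (H5) depth=32
  + 20.0.0.0/8 (H5) depth=8
  + 0.0.0.0/0 (H3) depth=0
  + 20.161.80.0/20 (H2) depth=20
  + 37.137.42.96/28 (H5) depth=28
  Q 20.0.0.5: descend 00010100 ; hops seen [H3,H5] ; pick H5
  - 37.137.42.96/28 clear@28
  + 37.128.0.0/12 (H4) depth=12
  + 20.0.0.0/8 (H1) depth=8
  + 20.160.0.0/12 (H0) depth=12
  + 37.137.42.96/28 (H4) depth=28
  + 37.0.0.0/8 (H1) depth=8
  Q 20.161.81.14: descend 00010100101000010101 ; hops seen [H3,H1,H0,H2] ; pick H2
  + 20.0.0.0/8 (H7) depth=8
  - 0.0.0.0/0 clear@0
  + 0.0.0.0/0 (H3) depth=0
  Q 37.128.153.232: descend 001001011000 ; hops seen [H3,H1,H4] ; pick H4
  Q 20.161.80.1: descend 00010100101000010101 ; hops seen [H3,H7,H0,H2] ; pick H2
  + 37.137.42.0/24 (H0) depth=24
  + 20.161.80.0/20 (H5) depth=20
  + 37.0.0.0/8 (H2) depth=8
  + 0.0.0.0/3 (H7) depth=3

== LOOKUPS ==
["H1","H5","H2","H4","H2"]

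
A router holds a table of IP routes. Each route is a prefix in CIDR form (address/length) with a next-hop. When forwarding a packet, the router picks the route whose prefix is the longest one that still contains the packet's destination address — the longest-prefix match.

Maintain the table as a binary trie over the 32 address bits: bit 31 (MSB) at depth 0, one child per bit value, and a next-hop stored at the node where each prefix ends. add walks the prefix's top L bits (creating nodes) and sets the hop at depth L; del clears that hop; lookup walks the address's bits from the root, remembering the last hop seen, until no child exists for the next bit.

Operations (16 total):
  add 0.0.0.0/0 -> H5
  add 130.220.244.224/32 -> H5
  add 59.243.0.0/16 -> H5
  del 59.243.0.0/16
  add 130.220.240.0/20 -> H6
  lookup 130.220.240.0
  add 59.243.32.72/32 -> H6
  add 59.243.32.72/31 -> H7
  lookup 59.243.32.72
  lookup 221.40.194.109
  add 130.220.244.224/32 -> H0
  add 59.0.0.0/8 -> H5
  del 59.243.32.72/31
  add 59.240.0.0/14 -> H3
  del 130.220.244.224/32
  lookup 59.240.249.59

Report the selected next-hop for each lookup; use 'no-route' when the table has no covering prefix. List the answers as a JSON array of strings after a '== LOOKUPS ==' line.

Trace:
  + 0.0.0.0/0 (H5) depth=0
  + 130.220.244.224/32 (H5) depth=32
  + 59.243.0.0/16 (H5) depth=16
  del 59.243.0.0/16 (clear depth 16)
  + 130.220.240.0/20 (H6) depth=20
  ? 130.220.240.0  path d0:H5→d1:-→d2:-→d3:-→d4:-→d5:-→d6:-→d7:-→d8:-→d9:-→d10:-→d11:-→d12:-→d13:-→d14:-→d15:-→d16:-→d17:-→d18:-→d19:-→d20:H6→d21:-  best=H6
  + 59.243.32.72/32 (H6) depth=32
  + 59.243.32.72/31 (H7) depth=31
  ? 59.243.32.72  path d0:H5→d1:-→d2:-→d3:-→d4:-→d5:-→d6:-→d7:-→d8:-→d9:-→d10:-→d11:-→d12:-→d13:-→d14:-→d15:-→d16:-→d17:-→d18:-→d19:-→d20:-→d21:-→d22:-→d23:-→d24:-→d25:-→d26:-→d27:-→d28:-→d29:-→d30:-→d31:H7→d32:H6  best=H6
  ? 221.40.194.109  path d0:H5→d1:-  best=H5
  + 130.220.244.224/32 (H0) depth=32
  + 59.0.0.0/8 (H5) depth=8
  del 59.243.32.72/31 (clear depth 31)
  + 59.240.0.0/14 (H3) depth=14
  del 130.220.244.224/32 (clear depth 32)
  ? 59.240.249.59  path d0:H5→d1:-→d2:-→d3:-→d4:-→d5:-→d6:-→d7:-→d8:H5→d9:-→d10:-→d11:-→d12:-→d13:-→d14:H3  best=H3

== LOOKUPS ==
["H6","H6","H5","H3"]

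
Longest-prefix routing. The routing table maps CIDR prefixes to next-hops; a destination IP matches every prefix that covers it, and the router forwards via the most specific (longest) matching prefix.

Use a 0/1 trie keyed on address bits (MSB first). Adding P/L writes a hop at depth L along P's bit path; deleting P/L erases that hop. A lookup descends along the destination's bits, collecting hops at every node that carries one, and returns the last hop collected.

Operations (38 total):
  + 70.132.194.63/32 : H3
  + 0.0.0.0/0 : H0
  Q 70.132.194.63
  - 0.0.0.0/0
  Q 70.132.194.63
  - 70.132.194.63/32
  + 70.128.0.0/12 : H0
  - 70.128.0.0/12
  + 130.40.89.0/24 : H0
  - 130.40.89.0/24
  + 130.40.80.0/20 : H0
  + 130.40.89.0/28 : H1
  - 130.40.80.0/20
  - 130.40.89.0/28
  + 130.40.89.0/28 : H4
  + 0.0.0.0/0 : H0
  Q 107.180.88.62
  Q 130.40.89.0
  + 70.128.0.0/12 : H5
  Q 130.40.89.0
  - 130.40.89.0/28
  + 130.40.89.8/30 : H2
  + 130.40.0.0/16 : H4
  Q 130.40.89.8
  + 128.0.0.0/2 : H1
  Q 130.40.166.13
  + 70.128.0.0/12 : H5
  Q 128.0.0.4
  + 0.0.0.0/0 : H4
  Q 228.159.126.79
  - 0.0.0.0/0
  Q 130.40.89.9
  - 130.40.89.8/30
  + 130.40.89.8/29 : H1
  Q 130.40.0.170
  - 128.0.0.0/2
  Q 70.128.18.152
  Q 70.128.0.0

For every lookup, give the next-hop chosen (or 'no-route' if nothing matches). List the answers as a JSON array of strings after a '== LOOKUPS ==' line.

Apply in order:
  add 70.132.194.63/32 -> H3 at depth 32
  add 0.0.0.0/0 -> H0 at depth 0
  lookup 70.132.194.63: bits 01000110100001001100001000111111 walk d0:H0→d1:-→d2:-→d3:-→d4:-→d5:-→d6:-→d7:-→d8:-→d9:-→d10:-→d11:-→d12:-→d13:-→d14:-→d15:-→d16:-→d17:-→d18:-→d19:-→d20:-→d21:-→d22:-→d23:-→d24:-→d25:-→d26:-→d27:-→d28:-→d29:-→d30:-→d31:-→d32:H3 -> H3
  del 0.0.0.0/0 (clear depth 0)
  lookup 70.132.194.63: bits 01000110100001001100001000111111 walk d0:-→d1:-→d2:-→d3:-→d4:-→d5:-→d6:-→d7:-→d8:-→d9:-→d10:-→d11:-→d12:-→d13:-→d14:-→d15:-→d16:-→d17:-→d18:-→d19:-→d20:-→d21:-→d22:-→d23:-→d24:-→d25:-→d26:-→d27:-→d28:-→d29:-→d30:-→d31:-→d32:H3 -> H3
  del 70.132.194.63/32 (clear depth 32)
  add 70.128.0.0/12 -> H0 at depth 12
  del 70.128.0.0/12 (clear depth 12)
  add 130.40.89.0/24 -> H0 at depth 24
  del 130.40.89.0/24 (clear depth 24)
  add 130.40.80.0/20 -> H0 at depth 20
  add 130.40.89.0/28 -> H1 at depth 28
  del 130.40.80.0/20 (clear depth 20)
  del 130.40.89.0/28 (clear depth 28)
  add 130.40.89.0/28 -> H4 at depth 28
  add 0.0.0.0/0 -> H0 at depth 0
  lookup 107.180.88.62: bits 01 walk d0:H0→d1:-→d2:- -> H0
  lookup 130.40.89.0: bits 1000001000101000010110010000 walk d0:H0→d1:-→d2:-→d3:-→d4:-→d5:-→d6:-→d7:-→d8:-→d9:-→d10:-→d11:-→d12:-→d13:-→d14:-→d15:-→d16:-→d17:-→d18:-→d19:-→d20:-→d21:-→d22:-→d23:-→d24:-→d25:-→d26:-→d27:-→d28:H4 -> H4
  add 70.128.0.0/12 -> H5 at depth 12
  lookup 130.40.89.0: bits 1000001000101000010110010000 walk d0:H0→d1:-→d2:-→d3:-→d4:-→d5:-→d6:-→d7:-→d8:-→d9:-→d10:-→d11:-→d12:-→d13:-→d14:-→d15:-→d16:-→d17:-→d18:-→d19:-→d20:-→d21:-→d22:-→d23:-→d24:-→d25:-→d26:-→d27:-→d28:H4 -> H4
  del 130.40.89.0/28 (clear depth 28)
  add 130.40.89.8/30 -> H2 at depth 30
  add 130.40.0.0/16 -> H4 at depth 16
  lookup 130.40.89.8: bits 100000100010100001011001000010 walk d0:H0→d1:-→d2:-→d3:-→d4:-→d5:-→d6:-→d7:-→d8:-→d9:-→d10:-→d11:-→d12:-→d13:-→d14:-→d15:-→d16:H4→d17:-→d18:-→d19:-→d20:-→d21:-→d22:-→d23:-→d24:-→d25:-→d26:-→d27:-→d28:-→d29:-→d30:H2 -> H2
  add 128.0.0.0/2 -> H1 at depth 2
  lookup 130.40.166.13: bits 1000001000101000 walk d0:H0→d1:-→d2:H1→d3:-→d4:-→d5:-→d6:-→d7:-→d8:-→d9:-→d10:-→d11:-→d12:-→d13:-→d14:-→d15:-→d16:H4 -> H4
  add 70.128.0.0/12 -> H5 at depth 12
  lookup 128.0.0.4: bits 100000 walk d0:H0→d1:-→d2:H1→d3:-→d4:-→d5:-→d6:- -> H1
  add 0.0.0.0/0 -> H4 at depth 0
  lookup 228.159.126.79: bits 1 walk d0:H4→d1:- -> H4
  del 0.0.0.0/0 (clear depth 0)
  lookup 130.40.89.9: bits 100000100010100001011001000010 walk d0:-→d1:-→d2:H1→d3:-→d4:-→d5:-→d6:-→d7:-→d8:-→d9:-→d10:-→d11:-→d12:-→d13:-→d14:-→d15:-→d16:H4→d17:-→d18:-→d19:-→d20:-→d21:-→d22:-→d23:-→d24:-→d25:-→d26:-→d27:-→d28:-→d29:-→d30:H2 -> H2
  del 130.40.89.8/30 (clear depth 30)
  add 130.40.89.8/29 -> H1 at depth 29
  lookup 130.40.0.170: bits 10000010001010000 walk d0:-→d1:-→d2:H1→d3:-→d4:-→d5:-→d6:-→d7:-→d8:-→d9:-→d10:-→d11:-→d12:-→d13:-→d14:-→d15:-→d16:H4→d17:- -> H4
  del 128.0.0.0/2 (clear depth 2)
  lookup 70.128.18.152: bits 0100011010000 walk d0:-→d1:-→d2:-→d3:-→d4:-→d5:-→d6:-→d7:-→d8:-→d9:-→d10:-→d11:-→d12:H5→d13:- -> H5
  lookup 70.128.0.0: bits 0100011010000 walk d0:-→d1:-→d2:-→d3:-→d4:-→d5:-→d6:-→d7:-→d8:-→d9:-→d10:-→d11:-→d12:H5→d13:- -> H5

== LOOKUPS ==
["H3","H3","H0","H4","H4","H2","H4","H1","H4","H2","H4","H5","H5"]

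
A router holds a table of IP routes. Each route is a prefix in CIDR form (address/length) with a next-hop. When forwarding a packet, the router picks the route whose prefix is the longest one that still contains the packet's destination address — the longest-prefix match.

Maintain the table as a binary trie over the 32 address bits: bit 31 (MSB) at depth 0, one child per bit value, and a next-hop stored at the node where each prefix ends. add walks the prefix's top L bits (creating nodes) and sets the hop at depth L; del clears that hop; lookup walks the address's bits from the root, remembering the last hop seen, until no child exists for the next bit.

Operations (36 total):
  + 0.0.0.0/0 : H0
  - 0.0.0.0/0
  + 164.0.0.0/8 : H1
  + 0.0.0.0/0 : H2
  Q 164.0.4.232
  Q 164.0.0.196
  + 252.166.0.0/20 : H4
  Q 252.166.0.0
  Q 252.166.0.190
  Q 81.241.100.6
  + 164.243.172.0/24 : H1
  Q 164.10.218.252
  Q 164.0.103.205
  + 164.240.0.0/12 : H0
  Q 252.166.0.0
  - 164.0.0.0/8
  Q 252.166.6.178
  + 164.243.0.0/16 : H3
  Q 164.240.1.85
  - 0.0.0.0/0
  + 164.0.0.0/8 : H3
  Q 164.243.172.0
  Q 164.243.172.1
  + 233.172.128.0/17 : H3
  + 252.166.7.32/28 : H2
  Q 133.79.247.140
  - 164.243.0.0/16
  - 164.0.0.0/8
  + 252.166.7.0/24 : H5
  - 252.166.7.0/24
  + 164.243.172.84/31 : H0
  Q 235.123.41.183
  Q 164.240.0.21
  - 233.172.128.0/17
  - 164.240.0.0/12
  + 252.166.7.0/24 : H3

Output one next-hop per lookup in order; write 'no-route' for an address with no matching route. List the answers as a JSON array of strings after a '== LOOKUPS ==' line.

Apply in order:
  + 0.0.0.0/0 (H0) depth=0
  del 0.0.0.0/0 (clear depth 0)
  + 164.0.0.0/8 (H1) depth=8
  + 0.0.0.0/0 (H2) depth=0
  ? 164.0.4.232  path d0:H2→d1:-→d2:-→d3:-→d4:-→d5:-→d6:-→d7:-→d8:H1  best=H1
  ? 164.0.0.196  path d0:H2→d1:-→d2:-→d3:-→d4:-→d5:-→d6:-→d7:-→d8:H1  best=H1
  + 252.166.0.0/20 (H4) depth=20
  ? 252.166.0.0  path d0:H2→d1:-→d2:-→d3:-→d4:-→d5:-→d6:-→d7:-→d8:-→d9:-→d10:-→d11:-→d12:-→d13:-→d14:-→d15:-→d16:-→d17:-→d18:-→d19:-→d20:H4  best=H4
  ? 252.166.0.190  path d0:H2→d1:-→d2:-→d3:-→d4:-→d5:-→d6:-→d7:-→d8:-→d9:-→d10:-→d11:-→d12:-→d13:-→d14:-→d15:-→d16:-→d17:-→d18:-→d19:-→d20:H4  best=H4
  ? 81.241.100.6  path d0:H2  best=H2
  + 164.243.172.0/24 (H1) depth=24
  ? 164.10.218.252  path d0:H2→d1:-→d2:-→d3:-→d4:-→d5:-→d6:-→d7:-→d8:H1  best=H1
  ? 164.0.103.205  path d0:H2→d1:-→d2:-→d3:-→d4:-→d5:-→d6:-→d7:-→d8:H1  best=H1
  + 164.240.0.0/12 (H0) depth=12
  ? 252.166.0.0  path d0:H2→d1:-→d2:-→d3:-→d4:-→d5:-→d6:-→d7:-→d8:-→d9:-→d10:-→d11:-→d12:-→d13:-→d14:-→d15:-→d16:-→d17:-→d18:-→d19:-→d20:H4  best=H4
  del 164.0.0.0/8 (clear depth 8)
  ? 252.166.6.178  path d0:H2→d1:-→d2:-→d3:-→d4:-→d5:-→d6:-→d7:-→d8:-→d9:-→d10:-→d11:-→d12:-→d13:-→d14:-→d15:-→d16:-→d17:-→d18:-→d19:-→d20:H4  best=H4
  + 164.243.0.0/16 (H3) depth=16
  ? 164.240.1.85  path d0:H2→d1:-→d2:-→d3:-→d4:-→d5:-→d6:-→d7:-→d8:-→d9:-→d10:-→d11:-→d12:H0→d13:-→d14:-  best=H0
  del 0.0.0.0/0 (clear depth 0)
  + 164.0.0.0/8 (H3) depth=8
  ? 164.243.172.0  path d0:-→d1:-→d2:-→d3:-→d4:-→d5:-→d6:-→d7:-→d8:H3→d9:-→d10:-→d11:-→d12:H0→d13:-→d14:-→d15:-→d16:H3→d17:-→d18:-→d19:-→d20:-→d21:-→d22:-→d23:-→d24:H1  best=H1
  ? 164.243.172.1  path d0:-→d1:-→d2:-→d3:-→d4:-→d5:-→d6:-→d7:-→d8:H3→d9:-→d10:-→d11:-→d12:H0→d13:-→d14:-→d15:-→d16:H3→d17:-→d18:-→d19:-→d20:-→d21:-→d22:-→d23:-→d24:H1  best=H1
  + 233.172.128.0/17 (H3) depth=17
  + 252.166.7.32/28 (H2) depth=28
  ? 133.79.247.140  path d0:-→d1:-→d2:-  best=no-route
  del 164.243.0.0/16 (clear depth 16)
  del 164.0.0.0/8 (clear depth 8)
  + 252.166.7.0/24 (H5) depth=24
  del 252.166.7.0/24 (clear depth 24)
  + 164.243.172.84/31 (H0) depth=31
  ? 235.123.41.183  path d0:-→d1:-→d2:-→d3:-→d4:-→d5:-→d6:-  best=no-route
  ? 164.240.0.21  path d0:-→d1:-→d2:-→d3:-→d4:-→d5:-→d6:-→d7:-→d8:-→d9:-→d10:-→d11:-→d12:H0→d13:-→d14:-  best=H0
  del 233.172.128.0/17 (clear depth 17)
  del 164.240.0.0/12 (clear depth 12)
  + 252.166.7.0/24 (H3) depth=24

== LOOKUPS ==
["H1","H1","H4","H4","H2","H1","H1","H4","H4","H0","H1","H1","no-route","no-route","H0"]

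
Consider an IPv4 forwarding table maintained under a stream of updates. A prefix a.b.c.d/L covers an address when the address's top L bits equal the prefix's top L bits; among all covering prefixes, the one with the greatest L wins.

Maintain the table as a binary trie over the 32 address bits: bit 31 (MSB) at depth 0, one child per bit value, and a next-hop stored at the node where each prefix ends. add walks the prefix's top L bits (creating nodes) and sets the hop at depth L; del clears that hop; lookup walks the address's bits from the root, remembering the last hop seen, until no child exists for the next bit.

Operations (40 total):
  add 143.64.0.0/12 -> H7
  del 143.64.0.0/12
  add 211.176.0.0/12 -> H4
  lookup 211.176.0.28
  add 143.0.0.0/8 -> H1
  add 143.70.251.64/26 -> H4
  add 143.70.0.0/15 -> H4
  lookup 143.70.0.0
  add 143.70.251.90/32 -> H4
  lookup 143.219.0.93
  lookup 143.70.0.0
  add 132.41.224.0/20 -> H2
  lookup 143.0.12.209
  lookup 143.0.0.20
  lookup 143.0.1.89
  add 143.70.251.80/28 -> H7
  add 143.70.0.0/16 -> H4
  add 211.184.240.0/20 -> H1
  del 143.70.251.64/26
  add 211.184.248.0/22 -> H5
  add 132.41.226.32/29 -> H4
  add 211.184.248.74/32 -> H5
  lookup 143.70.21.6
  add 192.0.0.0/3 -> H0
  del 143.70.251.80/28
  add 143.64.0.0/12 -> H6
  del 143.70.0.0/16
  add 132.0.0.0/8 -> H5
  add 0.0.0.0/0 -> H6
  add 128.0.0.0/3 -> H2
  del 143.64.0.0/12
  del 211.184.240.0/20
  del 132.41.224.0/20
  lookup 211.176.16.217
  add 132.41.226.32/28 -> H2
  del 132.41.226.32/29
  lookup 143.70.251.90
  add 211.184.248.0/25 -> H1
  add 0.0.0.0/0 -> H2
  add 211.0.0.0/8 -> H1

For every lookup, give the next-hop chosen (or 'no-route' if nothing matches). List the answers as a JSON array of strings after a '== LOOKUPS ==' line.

Process each operation:
  add 143.64.0.0/12 -> H7 at depth 12
  - 143.64.0.0/12 clear@12
  add 211.176.0.0/12 -> H4 at depth 12
  Q 211.176.0.28: descend 110100111011 ; hops seen [H4] ; pick H4
  add 143.0.0.0/8 -> H1 at depth 8
  add 143.70.251.64/26 -> H4 at depth 26
  add 143.70.0.0/15 -> H4 at depth 15
  Q 143.70.0.0: descend 1000111101000110 ; hops seen [H1,H4] ; pick H4
  add 143.70.251.90/32 -> H4 at depth 32
  Q 143.219.0.93: descend 10001111 ; hops seen [H1] ; pick H1
  Q 143.70.0.0: descend 1000111101000110 ; hops seen [H1,H4] ; pick H4
  add 132.41.224.0/20 -> H2 at depth 20
  Q 143.0.12.209: descend 100011110 ; hops seen [H1] ; pick H1
  Q 143.0.0.20: descend 100011110 ; hops seen [H1] ; pick H1
  Q 143.0.1.89: descend 100011110 ; hops seen [H1] ; pick H1
  add 143.70.251.80/28 -> H7 at depth 28
  add 143.70.0.0/16 -> H4 at depth 16
  add 211.184.240.0/20 -> H1 at depth 20
  - 143.70.251.64/26 clear@26
  add 211.184.248.0/22 -> H5 at depth 22
  add 132.41.226.32/29 -> H4 at depth 29
  add 211.184.248.74/32 -> H5 at depth 32
  Q 143.70.21.6: descend 1000111101000110 ; hops seen [H1,H4,H4] ; pick H4
  add 192.0.0.0/3 -> H0 at depth 3
  - 143.70.251.80/28 clear@28
  add 143.64.0.0/12 -> H6 at depth 12
  - 143.70.0.0/16 clear@16
  add 132.0.0.0/8 -> H5 at depth 8
  add 0.0.0.0/0 -> H6 at depth 0
  add 128.0.0.0/3 -> H2 at depth 3
  - 143.64.0.0/12 clear@12
  - 211.184.240.0/20 clear@20
  - 132.41.224.0/20 clear@20
  Q 211.176.16.217: descend 110100111011 ; hops seen [H6,H0,H4] ; pick H4
  add 132.41.226.32/28 -> H2 at depth 28
  - 132.41.226.32/29 clear@29
  Q 143.70.251.90: descend 10001111010001101111101101011010 ; hops seen [H6,H2,H1,H4,H4] ; pick H4
  add 211.184.248.0/25 -> H1 at depth 25
  add 0.0.0.0/0 -> H2 at depth 0
  add 211.0.0.0/8 -> H1 at depth 8

== LOOKUPS ==
["H4","H4","H1","H4","H1","H1","H1","H4","H4","H4"]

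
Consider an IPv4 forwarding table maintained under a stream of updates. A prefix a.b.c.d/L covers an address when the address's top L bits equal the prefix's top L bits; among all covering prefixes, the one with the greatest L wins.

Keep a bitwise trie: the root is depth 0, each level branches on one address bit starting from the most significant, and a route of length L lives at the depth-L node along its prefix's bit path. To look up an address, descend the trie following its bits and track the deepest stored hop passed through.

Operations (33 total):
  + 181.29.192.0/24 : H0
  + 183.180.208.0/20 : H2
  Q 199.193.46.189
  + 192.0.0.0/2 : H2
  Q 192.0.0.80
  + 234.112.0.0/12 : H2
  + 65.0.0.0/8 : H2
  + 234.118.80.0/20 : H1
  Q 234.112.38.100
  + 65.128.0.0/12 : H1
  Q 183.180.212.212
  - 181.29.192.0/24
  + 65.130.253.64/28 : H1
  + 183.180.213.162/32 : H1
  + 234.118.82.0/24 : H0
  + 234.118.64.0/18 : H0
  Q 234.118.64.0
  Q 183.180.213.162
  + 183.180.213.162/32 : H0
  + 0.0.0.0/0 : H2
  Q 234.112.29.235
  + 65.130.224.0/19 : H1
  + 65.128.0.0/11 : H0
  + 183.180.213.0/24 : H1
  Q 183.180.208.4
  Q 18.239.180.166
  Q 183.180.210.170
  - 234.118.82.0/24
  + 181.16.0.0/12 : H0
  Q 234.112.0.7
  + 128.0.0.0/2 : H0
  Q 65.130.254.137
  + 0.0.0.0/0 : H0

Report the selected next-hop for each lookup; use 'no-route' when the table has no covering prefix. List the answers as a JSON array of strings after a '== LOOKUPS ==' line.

Apply in order:
  + 181.29.192.0/24 (H0) depth=24
  + 183.180.208.0/20 (H2) depth=20
  lookup 199.193.46.189: bits 1 walk d0:-→d1:- -> no-route
  + 192.0.0.0/2 (H2) depth=2
  lookup 192.0.0.80: bits 11 walk d0:-→d1:-→d2:H2 -> H2
  + 234.112.0.0/12 (H2) depth=12
  + 65.0.0.0/8 (H2) depth=8
  + 234.118.80.0/20 (H1) depth=20
  lookup 234.112.38.100: bits 1110101001110 walk d0:-→d1:-→d2:H2→d3:-→d4:-→d5:-→d6:-→d7:-→d8:-→d9:-→d10:-→d11:-→d12:H2→d13:- -> H2
  + 65.128.0.0/12 (H1) depth=12
  lookup 183.180.212.212: bits 10110111101101001101 walk d0:-→d1:-→d2:-→d3:-→d4:-→d5:-→d6:-→d7:-→d8:-→d9:-→d10:-→d11:-→d12:-→d13:-→d14:-→d15:-→d16:-→d17:-→d18:-→d19:-→d20:H2 -> H2
  del 181.29.192.0/24 (clear depth 24)
  + 65.130.253.64/28 (H1) depth=28
  + 183.180.213.162/32 (H1) depth=32
  + 234.118.82.0/24 (H0) depth=24
  + 234.118.64.0/18 (H0) depth=18
  lookup 234.118.64.0: bits 1110101001110110010 walk d0:-→d1:-→d2:H2→d3:-→d4:-→d5:-→d6:-→d7:-→d8:-→d9:-→d10:-→d11:-→d12:H2→d13:-→d14:-→d15:-→d16:-→d17:-→d18:H0→d19:- -> H0
  lookup 183.180.213.162: bits 10110111101101001101010110100010 walk d0:-→d1:-→d2:-→d3:-→d4:-→d5:-→d6:-→d7:-→d8:-→d9:-→d10:-→d11:-→d12:-→d13:-→d14:-→d15:-→d16:-→d17:-→d18:-→d19:-→d20:H2→d21:-→d22:-→d23:-→d24:-→d25:-→d26:-→d27:-→d28:-→d29:-→d30:-→d31:-→d32:H1 -> H1
  + 183.180.213.162/32 (H0) depth=32
  + 0.0.0.0/0 (H2) depth=0
  lookup 234.112.29.235: bits 1110101001110 walk d0:H2→d1:-→d2:H2→d3:-→d4:-→d5:-→d6:-→d7:-→d8:-→d9:-→d10:-→d11:-→d12:H2→d13:- -> H2
  + 65.130.224.0/19 (H1) depth=19
  + 65.128.0.0/11 (H0) depth=11
  + 183.180.213.0/24 (H1) depth=24
  lookup 183.180.208.4: bits 101101111011010011010 walk d0:H2→d1:-→d2:-→d3:-→d4:-→d5:-→d6:-→d7:-→d8:-→d9:-→d10:-→d11:-→d12:-→d13:-→d14:-→d15:-→d16:-→d17:-→d18:-→d19:-→d20:H2→d21:- -> H2
  lookup 18.239.180.166: bits 0 walk d0:H2→d1:- -> H2
  lookup 183.180.210.170: bits 101101111011010011010 walk d0:H2→d1:-→d2:-→d3:-→d4:-→d5:-→d6:-→d7:-→d8:-→d9:-→d10:-→d11:-→d12:-→d13:-→d14:-→d15:-→d16:-→d17:-→d18:-→d19:-→d20:H2→d21:- -> H2
  del 234.118.82.0/24 (clear depth 24)
  + 181.16.0.0/12 (H0) depth=12
  lookup 234.112.0.7: bits 1110101001110 walk d0:H2→d1:-→d2:H2→d3:-→d4:-→d5:-→d6:-→d7:-→d8:-→d9:-→d10:-→d11:-→d12:H2→d13:- -> H2
  + 128.0.0.0/2 (H0) depth=2
  lookup 65.130.254.137: bits 0100000110000010111111 walk d0:H2→d1:-→d2:-→d3:-→d4:-→d5:-→d6:-→d7:-→d8:H2→d9:-→d10:-→d11:H0→d12:H1→d13:-→d14:-→d15:-→d16:-→d17:-→d18:-→d19:H1→d20:-→d21:-→d22:- -> H1
  + 0.0.0.0/0 (H0) depth=0

== LOOKUPS ==
["no-route","H2","H2","H2","H0","H1","H2","H2","H2","H2","H2","H1"]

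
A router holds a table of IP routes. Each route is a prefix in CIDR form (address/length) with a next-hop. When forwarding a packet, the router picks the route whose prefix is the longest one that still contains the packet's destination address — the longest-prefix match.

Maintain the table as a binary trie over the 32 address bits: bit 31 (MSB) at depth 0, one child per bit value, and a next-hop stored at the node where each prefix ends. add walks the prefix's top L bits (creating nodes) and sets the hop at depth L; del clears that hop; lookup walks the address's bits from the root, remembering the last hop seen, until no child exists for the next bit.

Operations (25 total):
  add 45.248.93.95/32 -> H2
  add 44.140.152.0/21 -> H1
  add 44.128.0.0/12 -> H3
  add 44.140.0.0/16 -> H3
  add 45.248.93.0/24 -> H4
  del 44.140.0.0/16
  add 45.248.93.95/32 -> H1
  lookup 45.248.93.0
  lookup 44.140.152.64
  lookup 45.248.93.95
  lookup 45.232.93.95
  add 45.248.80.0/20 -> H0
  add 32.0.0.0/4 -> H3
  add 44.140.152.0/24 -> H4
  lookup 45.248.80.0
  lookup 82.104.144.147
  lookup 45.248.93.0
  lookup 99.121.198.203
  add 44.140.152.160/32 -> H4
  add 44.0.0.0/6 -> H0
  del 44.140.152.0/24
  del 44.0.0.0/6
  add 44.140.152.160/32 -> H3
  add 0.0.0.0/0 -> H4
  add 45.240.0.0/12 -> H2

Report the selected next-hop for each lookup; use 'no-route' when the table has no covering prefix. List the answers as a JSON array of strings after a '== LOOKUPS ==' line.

Trace:
  + 45.248.93.95/32 (H2) depth=32
  + 44.140.152.0/21 (H1) depth=21
  + 44.128.0.0/12 (H3) depth=12
  + 44.140.0.0/16 (H3) depth=16
  + 45.248.93.0/24 (H4) depth=24
  - 44.140.0.0/16 clear@16
  + 45.248.93.95/32 (H1) depth=32
  Q 45.248.93.0: descend 0010110111111000010111010 ; hops seen [H4] ; pick H4
  Q 44.140.152.64: descend 001011001000110010011 ; hops seen [H3,H1] ; pick H1
  Q 45.248.93.95: descend 00101101111110000101110101011111 ; hops seen [H4,H1] ; pick H1
  Q 45.232.93.95: descend 00101101111 ; hops seen [∅] ; pick no-route
  + 45.248.80.0/20 (H0) depth=20
  + 32.0.0.0/4 (H3) depth=4
  + 44.140.152.0/24 (H4) depth=24
  Q 45.248.80.0: descend 00101101111110000101 ; hops seen [H3,H0] ; pick H0
  Q 82.104.144.147: descend 0 ; hops seen [∅] ; pick no-route
  Q 45.248.93.0: descend 0010110111111000010111010 ; hops seen [H3,H0,H4] ; pick H4
  Q 99.121.198.203: descend 0 ; hops seen [∅] ; pick no-route
  + 44.140.152.160/32 (H4) depth=32
  + 44.0.0.0/6 (H0) depth=6
  - 44.140.152.0/24 clear@24
  - 44.0.0.0/6 clear@6
  + 44.140.152.160/32 (H3) depth=32
  + 0.0.0.0/0 (H4) depth=0
  + 45.240.0.0/12 (H2) depth=12

== LOOKUPS ==
["H4","H1","H1","no-route","H0","no-route","H4","no-route"]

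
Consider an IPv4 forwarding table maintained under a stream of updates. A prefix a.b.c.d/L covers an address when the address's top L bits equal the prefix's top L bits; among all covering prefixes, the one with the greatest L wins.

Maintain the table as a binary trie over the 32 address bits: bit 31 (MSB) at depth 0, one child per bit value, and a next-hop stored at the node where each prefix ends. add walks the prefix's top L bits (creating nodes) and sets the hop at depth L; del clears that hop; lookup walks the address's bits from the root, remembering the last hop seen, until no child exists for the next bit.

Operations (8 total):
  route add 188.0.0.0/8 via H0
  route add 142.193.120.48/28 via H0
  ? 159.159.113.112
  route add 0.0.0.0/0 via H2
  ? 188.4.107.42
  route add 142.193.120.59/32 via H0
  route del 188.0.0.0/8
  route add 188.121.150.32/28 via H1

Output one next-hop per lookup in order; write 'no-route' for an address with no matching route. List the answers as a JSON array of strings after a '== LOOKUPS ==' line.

Trace:
  + 188.0.0.0/8 (H0) depth=8
  + 142.193.120.48/28 (H0) depth=28
  lookup 159.159.113.112: bits 100 walk d0:-→d1:-→d2:-→d3:- -> no-route
  + 0.0.0.0/0 (H2) depth=0
  lookup 188.4.107.42: bits 10111100 walk d0:H2→d1:-→d2:-→d3:-→d4:-→d5:-→d6:-→d7:-→d8:H0 -> H0
  + 142.193.120.59/32 (H0) depth=32
  del 188.0.0.0/8 (clear depth 8)
  + 188.121.150.32/28 (H1) depth=28

== LOOKUPS ==
["no-route","H0"]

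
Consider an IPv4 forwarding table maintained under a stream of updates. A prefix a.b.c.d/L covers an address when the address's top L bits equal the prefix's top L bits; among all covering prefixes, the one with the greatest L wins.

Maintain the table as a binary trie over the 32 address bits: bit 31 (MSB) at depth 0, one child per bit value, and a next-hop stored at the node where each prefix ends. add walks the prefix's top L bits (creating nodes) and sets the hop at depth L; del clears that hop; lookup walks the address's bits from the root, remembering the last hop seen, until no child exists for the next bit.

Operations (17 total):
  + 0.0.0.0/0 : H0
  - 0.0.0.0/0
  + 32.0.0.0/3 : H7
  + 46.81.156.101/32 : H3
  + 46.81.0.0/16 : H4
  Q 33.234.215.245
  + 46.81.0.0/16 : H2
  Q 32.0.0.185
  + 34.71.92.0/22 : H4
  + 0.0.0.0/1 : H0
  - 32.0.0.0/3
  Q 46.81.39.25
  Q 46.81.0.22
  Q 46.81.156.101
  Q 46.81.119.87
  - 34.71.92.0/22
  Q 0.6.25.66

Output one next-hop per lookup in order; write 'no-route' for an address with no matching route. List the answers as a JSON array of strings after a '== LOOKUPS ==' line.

Trace:
  add 0.0.0.0/0 -> H0 at depth 0
  - 0.0.0.0/0 clear@0
  add 32.0.0.0/3 -> H7 at depth 3
  add 46.81.156.101/32 -> H3 at depth 32
  add 46.81.0.0/16 -> H4 at depth 16
  ? 33.234.215.245  path d0:-→d1:-→d2:-→d3:H7→d4:-  best=H7
  add 46.81.0.0/16 -> H2 at depth 16
  ? 32.0.0.185  path d0:-→d1:-→d2:-→d3:H7→d4:-  best=H7
  add 34.71.92.0/22 -> H4 at depth 22
  add 0.0.0.0/1 -> H0 at depth 1
  - 32.0.0.0/3 clear@3
  ? 46.81.39.25  path d0:-→d1:H0→d2:-→d3:-→d4:-→d5:-→d6:-→d7:-→d8:-→d9:-→d10:-→d11:-→d12:-→d13:-→d14:-→d15:-→d16:H2  best=H2
  ? 46.81.0.22  path d0:-→d1:H0→d2:-→d3:-→d4:-→d5:-→d6:-→d7:-→d8:-→d9:-→d10:-→d11:-→d12:-→d13:-→d14:-→d15:-→d16:H2  best=H2
  ? 46.81.156.101  path d0:-→d1:H0→d2:-→d3:-→d4:-→d5:-→d6:-→d7:-→d8:-→d9:-→d10:-→d11:-→d12:-→d13:-→d14:-→d15:-→d16:H2→d17:-→d18:-→d19:-→d20:-→d21:-→d22:-→d23:-→d24:-→d25:-→d26:-→d27:-→d28:-→d29:-→d30:-→d31:-→d32:H3  best=H3
  ? 46.81.119.87  path d0:-→d1:H0→d2:-→d3:-→d4:-→d5:-→d6:-→d7:-→d8:-→d9:-→d10:-→d11:-→d12:-→d13:-→d14:-→d15:-→d16:H2  best=H2
  - 34.71.92.0/22 clear@22
  ? 0.6.25.66  path d0:-→d1:H0→d2:-  best=H0

== LOOKUPS ==
["H7","H7","H2","H2","H3","H2","H0"]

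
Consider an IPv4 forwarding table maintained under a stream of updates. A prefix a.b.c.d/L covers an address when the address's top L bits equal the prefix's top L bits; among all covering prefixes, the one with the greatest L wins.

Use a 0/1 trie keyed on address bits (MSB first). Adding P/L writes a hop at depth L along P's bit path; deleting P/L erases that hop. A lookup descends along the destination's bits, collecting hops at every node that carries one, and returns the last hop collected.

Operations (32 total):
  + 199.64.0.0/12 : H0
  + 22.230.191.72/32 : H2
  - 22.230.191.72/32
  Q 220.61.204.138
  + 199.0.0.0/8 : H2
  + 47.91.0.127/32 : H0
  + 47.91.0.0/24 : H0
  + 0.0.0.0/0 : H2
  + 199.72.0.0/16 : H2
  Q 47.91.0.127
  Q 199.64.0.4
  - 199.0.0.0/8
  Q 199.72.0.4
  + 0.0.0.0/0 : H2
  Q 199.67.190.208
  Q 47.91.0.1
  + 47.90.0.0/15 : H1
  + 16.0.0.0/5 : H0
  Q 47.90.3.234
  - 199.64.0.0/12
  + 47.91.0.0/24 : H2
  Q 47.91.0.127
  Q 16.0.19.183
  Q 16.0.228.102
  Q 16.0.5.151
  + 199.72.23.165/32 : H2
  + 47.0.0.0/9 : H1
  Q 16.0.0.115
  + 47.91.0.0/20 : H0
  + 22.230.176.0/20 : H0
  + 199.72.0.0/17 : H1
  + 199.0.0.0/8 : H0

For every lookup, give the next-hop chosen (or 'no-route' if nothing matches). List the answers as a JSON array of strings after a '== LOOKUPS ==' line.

Apply in order:
  + 199.64.0.0/12 (H0) depth=12
  + 22.230.191.72/32 (H2) depth=32
  del 22.230.191.72/32 (clear depth 32)
  ? 220.61.204.138  path d0:-→d1:-→d2:-→d3:-  best=no-route
  + 199.0.0.0/8 (H2) depth=8
  + 47.91.0.127/32 (H0) depth=32
  + 47.91.0.0/24 (H0) depth=24
  + 0.0.0.0/0 (H2) depth=0
  + 199.72.0.0/16 (H2) depth=16
  ? 47.91.0.127  path d0:H2→d1:-→d2:-→d3:-→d4:-→d5:-→d6:-→d7:-→d8:-→d9:-→d10:-→d11:-→d12:-→d13:-→d14:-→d15:-→d16:-→d17:-→d18:-→d19:-→d20:-→d21:-→d22:-→d23:-→d24:H0→d25:-→d26:-→d27:-→d28:-→d29:-→d30:-→d31:-→d32:H0  best=H0
  ? 199.64.0.4  path d0:H2→d1:-→d2:-→d3:-→d4:-→d5:-→d6:-→d7:-→d8:H2→d9:-→d10:-→d11:-→d12:H0  best=H0
  del 199.0.0.0/8 (clear depth 8)
  ? 199.72.0.4  path d0:H2→d1:-→d2:-→d3:-→d4:-→d5:-→d6:-→d7:-→d8:-→d9:-→d10:-→d11:-→d12:H0→d13:-→d14:-→d15:-→d16:H2  best=H2
  + 0.0.0.0/0 (H2) depth=0
  ? 199.67.190.208  path d0:H2→d1:-→d2:-→d3:-→d4:-→d5:-→d6:-→d7:-→d8:-→d9:-→d10:-→d11:-→d12:H0  best=H0
  ? 47.91.0.1  path d0:H2→d1:-→d2:-→d3:-→d4:-→d5:-→d6:-→d7:-→d8:-→d9:-→d10:-→d11:-→d12:-→d13:-→d14:-→d15:-→d16:-→d17:-→d18:-→d19:-→d20:-→d21:-→d22:-→d23:-→d24:H0→d25:-  best=H0
  + 47.90.0.0/15 (H1) depth=15
  + 16.0.0.0/5 (H0) depth=5
  ? 47.90.3.234  path d0:H2→d1:-→d2:-→d3:-→d4:-→d5:-→d6:-→d7:-→d8:-→d9:-→d10:-→d11:-→d12:-→d13:-→d14:-→d15:H1  best=H1
  del 199.64.0.0/12 (clear depth 12)
  + 47.91.0.0/24 (H2) depth=24
  ? 47.91.0.127  path d0:H2→d1:-→d2:-→d3:-→d4:-→d5:-→d6:-→d7:-→d8:-→d9:-→d10:-→d11:-→d12:-→d13:-→d14:-→d15:H1→d16:-→d17:-→d18:-→d19:-→d20:-→d21:-→d22:-→d23:-→d24:H2→d25:-→d26:-→d27:-→d28:-→d29:-→d30:-→d31:-→d32:H0  best=H0
  ? 16.0.19.183  path d0:H2→d1:-→d2:-→d3:-→d4:-→d5:H0  best=H0
  ? 16.0.228.102  path d0:H2→d1:-→d2:-→d3:-→d4:-→d5:H0  best=H0
  ? 16.0.5.151  path d0:H2→d1:-→d2:-→d3:-→d4:-→d5:H0  best=H0
  + 199.72.23.165/32 (H2) depth=32
  + 47.0.0.0/9 (H1) depth=9
  ? 16.0.0.115  path d0:H2→d1:-→d2:-→d3:-→d4:-→d5:H0  best=H0
  + 47.91.0.0/20 (H0) depth=20
  + 22.230.176.0/20 (H0) depth=20
  + 199.72.0.0/17 (H1) depth=17
  + 199.0.0.0/8 (H0) depth=8

== LOOKUPS ==
["no-route","H0","H0","H2","H0","H0","H1","H0","H0","H0","H0","H0"]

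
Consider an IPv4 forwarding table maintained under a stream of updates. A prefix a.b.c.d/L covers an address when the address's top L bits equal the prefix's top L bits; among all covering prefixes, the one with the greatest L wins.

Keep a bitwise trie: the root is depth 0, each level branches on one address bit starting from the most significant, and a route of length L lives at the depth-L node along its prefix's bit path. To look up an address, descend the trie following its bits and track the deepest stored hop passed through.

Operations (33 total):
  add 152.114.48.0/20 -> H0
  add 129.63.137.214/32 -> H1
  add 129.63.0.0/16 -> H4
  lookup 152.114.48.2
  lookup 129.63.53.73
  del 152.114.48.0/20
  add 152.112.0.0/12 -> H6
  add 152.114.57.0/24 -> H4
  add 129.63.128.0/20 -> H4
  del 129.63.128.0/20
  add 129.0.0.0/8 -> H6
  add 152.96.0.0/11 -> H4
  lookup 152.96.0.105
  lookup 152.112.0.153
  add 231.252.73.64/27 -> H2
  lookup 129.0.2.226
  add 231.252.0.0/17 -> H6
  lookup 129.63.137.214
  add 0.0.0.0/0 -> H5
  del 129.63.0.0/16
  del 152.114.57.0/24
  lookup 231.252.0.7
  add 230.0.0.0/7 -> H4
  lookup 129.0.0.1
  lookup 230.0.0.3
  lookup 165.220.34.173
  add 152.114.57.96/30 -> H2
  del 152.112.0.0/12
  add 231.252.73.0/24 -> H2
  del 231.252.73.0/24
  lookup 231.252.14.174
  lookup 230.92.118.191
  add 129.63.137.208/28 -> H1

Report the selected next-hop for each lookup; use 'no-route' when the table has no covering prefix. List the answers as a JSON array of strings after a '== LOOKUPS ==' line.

Trace:
  + 152.114.48.0/20 (H0) depth=20
  + 129.63.137.214/32 (H1) depth=32
  + 129.63.0.0/16 (H4) depth=16
  ? 152.114.48.2  path d0:-→d1:-→d2:-→d3:-→d4:-→d5:-→d6:-→d7:-→d8:-→d9:-→d10:-→d11:-→d12:-→d13:-→d14:-→d15:-→d16:-→d17:-→d18:-→d19:-→d20:H0  best=H0
  ? 129.63.53.73  path d0:-→d1:-→d2:-→d3:-→d4:-→d5:-→d6:-→d7:-→d8:-→d9:-→d10:-→d11:-→d12:-→d13:-→d14:-→d15:-→d16:H4  best=H4
  - 152.114.48.0/20 clear@20
  + 152.112.0.0/12 (H6) depth=12
  + 152.114.57.0/24 (H4) depth=24
  + 129.63.128.0/20 (H4) depth=20
  - 129.63.128.0/20 clear@20
  + 129.0.0.0/8 (H6) depth=8
  + 152.96.0.0/11 (H4) depth=11
  ? 152.96.0.105  path d0:-→d1:-→d2:-→d3:-→d4:-→d5:-→d6:-→d7:-→d8:-→d9:-→d10:-→d11:H4  best=H4
  ? 152.112.0.153  path d0:-→d1:-→d2:-→d3:-→d4:-→d5:-→d6:-→d7:-→d8:-→d9:-→d10:-→d11:H4→d12:H6→d13:-→d14:-  best=H6
  + 231.252.73.64/27 (H2) depth=27
  ? 129.0.2.226  path d0:-→d1:-→d2:-→d3:-→d4:-→d5:-→d6:-→d7:-→d8:H6→d9:-→d10:-  best=H6
  + 231.252.0.0/17 (H6) depth=17
  ? 129.63.137.214  path d0:-→d1:-→d2:-→d3:-→d4:-→d5:-→d6:-→d7:-→d8:H6→d9:-→d10:-→d11:-→d12:-→d13:-→d14:-→d15:-→d16:H4→d17:-→d18:-→d19:-→d20:-→d21:-→d22:-→d23:-→d24:-→d25:-→d26:-→d27:-→d28:-→d29:-→d30:-→d31:-→d32:H1  best=H1
  + 0.0.0.0/0 (H5) depth=0
  - 129.63.0.0/16 clear@16
  - 152.114.57.0/24 clear@24
  ? 231.252.0.7  path d0:H5→d1:-→d2:-→d3:-→d4:-→d5:-→d6:-→d7:-→d8:-→d9:-→d10:-→d11:-→d12:-→d13:-→d14:-→d15:-→d16:-→d17:H6  best=H6
  + 230.0.0.0/7 (H4) depth=7
  ? 129.0.0.1  path d0:H5→d1:-→d2:-→d3:-→d4:-→d5:-→d6:-→d7:-→d8:H6→d9:-→d10:-  best=H6
  ? 230.0.0.3  path d0:H5→d1:-→d2:-→d3:-→d4:-→d5:-→d6:-→d7:H4  best=H4
  ? 165.220.34.173  path d0:H5→d1:-→d2:-  best=H5
  + 152.114.57.96/30 (H2) depth=30
  - 152.112.0.0/12 clear@12
  + 231.252.73.0/24 (H2) depth=24
  - 231.252.73.0/24 clear@24
  ? 231.252.14.174  path d0:H5→d1:-→d2:-→d3:-→d4:-→d5:-→d6:-→d7:H4→d8:-→d9:-→d10:-→d11:-→d12:-→d13:-→d14:-→d15:-→d16:-→d17:H6  best=H6
  ? 230.92.118.191  path d0:H5→d1:-→d2:-→d3:-→d4:-→d5:-→d6:-→d7:H4  best=H4
  + 129.63.137.208/28 (H1) depth=28

== LOOKUPS ==
["H0","H4","H4","H6","H6","H1","H6","H6","H4","H5","H6","H4"]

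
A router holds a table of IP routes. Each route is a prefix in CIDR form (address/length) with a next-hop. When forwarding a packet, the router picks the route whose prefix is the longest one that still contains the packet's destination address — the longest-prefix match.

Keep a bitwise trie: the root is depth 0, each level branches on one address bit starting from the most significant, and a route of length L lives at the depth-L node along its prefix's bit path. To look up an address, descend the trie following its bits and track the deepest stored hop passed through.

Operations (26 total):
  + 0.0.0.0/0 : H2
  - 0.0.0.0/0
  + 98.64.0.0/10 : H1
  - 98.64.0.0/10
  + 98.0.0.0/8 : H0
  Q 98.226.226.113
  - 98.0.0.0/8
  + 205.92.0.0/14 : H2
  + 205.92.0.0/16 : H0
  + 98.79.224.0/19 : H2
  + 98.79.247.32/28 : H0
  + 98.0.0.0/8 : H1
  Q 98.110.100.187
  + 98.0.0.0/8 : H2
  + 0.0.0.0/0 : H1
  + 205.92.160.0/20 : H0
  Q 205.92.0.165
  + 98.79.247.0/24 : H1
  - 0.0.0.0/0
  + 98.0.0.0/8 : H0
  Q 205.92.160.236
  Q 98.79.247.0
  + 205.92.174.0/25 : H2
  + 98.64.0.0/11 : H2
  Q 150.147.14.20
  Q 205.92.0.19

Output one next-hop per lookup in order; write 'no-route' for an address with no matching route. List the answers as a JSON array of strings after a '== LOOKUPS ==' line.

Trace:
  + 0.0.0.0/0 (H2) depth=0
  - 0.0.0.0/0 clear@0
  + 98.64.0.0/10 (H1) depth=10
  - 98.64.0.0/10 clear@10
  + 98.0.0.0/8 (H0) depth=8
  lookup 98.226.226.113: bits 01100010 walk d0:-→d1:-→d2:-→d3:-→d4:-→d5:-→d6:-→d7:-→d8:H0 -> H0
  - 98.0.0.0/8 clear@8
  + 205.92.0.0/14 (H2) depth=14
  + 205.92.0.0/16 (H0) depth=16
  + 98.79.224.0/19 (H2) depth=19
  + 98.79.247.32/28 (H0) depth=28
  + 98.0.0.0/8 (H1) depth=8
  lookup 98.110.100.187: bits 0110001001 walk d0:-→d1:-→d2:-→d3:-→d4:-→d5:-→d6:-→d7:-→d8:H1→d9:-→d10:- -> H1
  + 98.0.0.0/8 (H2) depth=8
  + 0.0.0.0/0 (H1) depth=0
  + 205.92.160.0/20 (H0) depth=20
  lookup 205.92.0.165: bits 1100110101011100 walk d0:H1→d1:-→d2:-→d3:-→d4:-→d5:-→d6:-→d7:-→d8:-→d9:-→d10:-→d11:-→d12:-→d13:-→d14:H2→d15:-→d16:H0 -> H0
  + 98.79.247.0/24 (H1) depth=24
  - 0.0.0.0/0 clear@0
  + 98.0.0.0/8 (H0) depth=8
  lookup 205.92.160.236: bits 11001101010111001010 walk d0:-→d1:-→d2:-→d3:-→d4:-→d5:-→d6:-→d7:-→d8:-→d9:-→d10:-→d11:-→d12:-→d13:-→d14:H2→d15:-→d16:H0→d17:-→d18:-→d19:-→d20:H0 -> H0
  lookup 98.79.247.0: bits 01100010010011111111011100 walk d0:-→d1:-→d2:-→d3:-→d4:-→d5:-→d6:-→d7:-→d8:H0→d9:-→d10:-→d11:-→d12:-→d13:-→d14:-→d15:-→d16:-→d17:-→d18:-→d19:H2→d20:-→d21:-→d22:-→d23:-→d24:H1→d25:-→d26:- -> H1
  + 205.92.174.0/25 (H2) depth=25
  + 98.64.0.0/11 (H2) depth=11
  lookup 150.147.14.20: bits 1 walk d0:-→d1:- -> no-route
  lookup 205.92.0.19: bits 1100110101011100 walk d0:-→d1:-→d2:-→d3:-→d4:-→d5:-→d6:-→d7:-→d8:-→d9:-→d10:-→d11:-→d12:-→d13:-→d14:H2→d15:-→d16:H0 -> H0

== LOOKUPS ==
["H0","H1","H0","H0","H1","no-route","H0"]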